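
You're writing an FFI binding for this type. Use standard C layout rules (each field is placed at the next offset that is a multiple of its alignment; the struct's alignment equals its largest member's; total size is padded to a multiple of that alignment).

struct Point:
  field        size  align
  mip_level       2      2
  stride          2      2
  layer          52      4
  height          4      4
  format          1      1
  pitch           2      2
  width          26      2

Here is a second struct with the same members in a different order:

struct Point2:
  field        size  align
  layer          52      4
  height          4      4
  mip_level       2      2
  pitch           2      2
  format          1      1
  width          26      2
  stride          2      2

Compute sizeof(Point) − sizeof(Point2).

0..2  mip_level  (2B, 2-aligned)
2..4  stride  (2B, 2-aligned)
4..56  layer  (52B, 4-aligned)
56..60  height  (4B, 4-aligned)
60..61  format  (1B, 1-aligned)
61..62  -- padding (1B)
62..64  pitch  (2B, 2-aligned)
64..90  width  (26B, 2-aligned)
90..92  -- tail padding (2B)
sizeof = 92, alignof = 4
— Point2 —
0..52  layer  (52B, 4-aligned)
52..56  height  (4B, 4-aligned)
56..58  mip_level  (2B, 2-aligned)
58..60  pitch  (2B, 2-aligned)
60..61  format  (1B, 1-aligned)
61..62  -- padding (1B)
62..88  width  (26B, 2-aligned)
88..90  stride  (2B, 2-aligned)
90..92  -- tail padding (2B)
sizeof = 92, alignof = 4
92 − 92 = 0

0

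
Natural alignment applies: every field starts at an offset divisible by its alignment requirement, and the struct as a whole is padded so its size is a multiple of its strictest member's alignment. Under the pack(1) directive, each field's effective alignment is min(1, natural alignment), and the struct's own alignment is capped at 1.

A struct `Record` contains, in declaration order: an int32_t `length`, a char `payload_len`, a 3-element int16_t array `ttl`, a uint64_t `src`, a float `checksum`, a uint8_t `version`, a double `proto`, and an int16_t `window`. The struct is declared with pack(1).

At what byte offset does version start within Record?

@0: length [4B, align 1] → 4
@4: payload_len [1B, align 1] → 5
@5: ttl [6B, align 1] → 11
@11: src [8B, align 1] → 19
@19: checksum [4B, align 1] → 23
@23: version [1B, align 1] → 24

23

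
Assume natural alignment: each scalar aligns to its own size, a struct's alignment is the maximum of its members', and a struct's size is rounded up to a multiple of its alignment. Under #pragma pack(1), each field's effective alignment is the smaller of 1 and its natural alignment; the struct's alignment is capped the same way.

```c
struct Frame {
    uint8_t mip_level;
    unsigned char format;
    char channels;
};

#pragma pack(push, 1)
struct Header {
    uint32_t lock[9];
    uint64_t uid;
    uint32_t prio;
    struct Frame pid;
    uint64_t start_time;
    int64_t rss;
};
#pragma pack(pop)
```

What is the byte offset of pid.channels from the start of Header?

50

Frame: 0..1  mip_level  (1B, 1-aligned); 1..2  format  (1B, 1-aligned); 2..3  channels  (1B, 1-aligned); sizeof = 3, alignof = 1
0..36  lock  (36B, 1-aligned)
36..44  uid  (8B, 1-aligned)
44..48  prio  (4B, 1-aligned)
48..51  pid  (3B, 1-aligned)
within Frame: channels at 2
48 + 2 = 50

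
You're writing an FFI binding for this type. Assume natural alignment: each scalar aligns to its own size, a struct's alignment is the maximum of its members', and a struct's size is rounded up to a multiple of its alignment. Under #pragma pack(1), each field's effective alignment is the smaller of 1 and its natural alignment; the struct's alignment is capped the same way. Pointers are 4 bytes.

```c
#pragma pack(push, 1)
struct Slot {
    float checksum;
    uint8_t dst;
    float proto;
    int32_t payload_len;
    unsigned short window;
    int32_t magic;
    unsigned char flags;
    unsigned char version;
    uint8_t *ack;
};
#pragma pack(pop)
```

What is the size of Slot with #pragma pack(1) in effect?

25

0..4  checksum  (4B, 1-aligned)
4..5  dst  (1B, 1-aligned)
5..9  proto  (4B, 1-aligned)
9..13  payload_len  (4B, 1-aligned)
13..15  window  (2B, 1-aligned)
15..19  magic  (4B, 1-aligned)
19..20  flags  (1B, 1-aligned)
20..21  version  (1B, 1-aligned)
21..25  ack  (4B, 1-aligned)
sizeof = 25, alignof = 1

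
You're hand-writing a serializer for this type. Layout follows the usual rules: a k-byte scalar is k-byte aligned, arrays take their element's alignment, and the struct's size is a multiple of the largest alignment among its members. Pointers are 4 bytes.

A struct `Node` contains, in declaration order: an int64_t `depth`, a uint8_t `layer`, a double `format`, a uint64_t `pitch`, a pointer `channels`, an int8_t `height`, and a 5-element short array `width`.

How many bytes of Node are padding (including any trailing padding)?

@0: depth [8B, align 8] → 8
@8: layer [1B, align 1] → 9
+7 pad (align 8)
@16: format [8B, align 8] → 24
@24: pitch [8B, align 8] → 32
@32: channels [4B, align 4] → 36
@36: height [1B, align 1] → 37
+1 pad (align 2)
@38: width [10B, align 2] → 48
size 48, align 8
data bytes 40, size 48 → padding 8

8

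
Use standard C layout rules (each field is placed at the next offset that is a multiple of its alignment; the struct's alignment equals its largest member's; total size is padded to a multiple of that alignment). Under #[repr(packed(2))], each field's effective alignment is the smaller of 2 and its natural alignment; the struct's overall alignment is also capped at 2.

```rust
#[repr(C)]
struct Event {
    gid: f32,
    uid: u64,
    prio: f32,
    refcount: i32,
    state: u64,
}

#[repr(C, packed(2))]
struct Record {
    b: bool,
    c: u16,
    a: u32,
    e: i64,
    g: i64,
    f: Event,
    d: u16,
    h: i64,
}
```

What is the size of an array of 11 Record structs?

726

Event: 0..4  gid  (4B, 4-aligned); 4..8  -- padding (4B); 8..16  uid  (8B, 8-aligned); 16..20  prio  (4B, 4-aligned); 20..24  refcount  (4B, 4-aligned); 24..32  state  (8B, 8-aligned); sizeof = 32, alignof = 8
0..1  b  (1B, 1-aligned)
1..2  -- padding (1B)
2..4  c  (2B, 2-aligned)
4..8  a  (4B, 2-aligned)
8..16  e  (8B, 2-aligned)
16..24  g  (8B, 2-aligned)
24..56  f  (32B, 2-aligned)
56..58  d  (2B, 2-aligned)
58..66  h  (8B, 2-aligned)
sizeof = 66, alignof = 2
array of 11: 11 × 66 = 726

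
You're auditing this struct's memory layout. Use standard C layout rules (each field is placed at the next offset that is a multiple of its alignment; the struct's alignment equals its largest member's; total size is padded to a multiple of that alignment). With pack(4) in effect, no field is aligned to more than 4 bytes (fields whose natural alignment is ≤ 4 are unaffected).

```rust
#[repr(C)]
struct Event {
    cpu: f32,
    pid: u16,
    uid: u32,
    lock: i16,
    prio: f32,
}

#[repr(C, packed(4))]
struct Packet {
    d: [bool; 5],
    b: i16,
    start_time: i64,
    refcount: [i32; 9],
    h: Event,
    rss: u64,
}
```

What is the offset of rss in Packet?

Event: cpu at 0 (size 4, align 4) → ends 4; pid at 4 (size 2, align 2) → ends 6; pad 2 to align 4 for uid; uid at 8 (size 4, align 4) → ends 12; lock at 12 (size 2, align 2) → ends 14; pad 2 to align 4 for prio; prio at 16 (size 4, align 4) → ends 20; total 20 bytes, alignment 4
d at 0 (size 5, align 1) → ends 5
pad 1 to align 2 for b
b at 6 (size 2, align 2) → ends 8
start_time at 8 (size 8, align 4) → ends 16
refcount at 16 (size 36, align 4) → ends 52
h at 52 (size 20, align 4) → ends 72
rss at 72 (size 8, align 4) → ends 80

72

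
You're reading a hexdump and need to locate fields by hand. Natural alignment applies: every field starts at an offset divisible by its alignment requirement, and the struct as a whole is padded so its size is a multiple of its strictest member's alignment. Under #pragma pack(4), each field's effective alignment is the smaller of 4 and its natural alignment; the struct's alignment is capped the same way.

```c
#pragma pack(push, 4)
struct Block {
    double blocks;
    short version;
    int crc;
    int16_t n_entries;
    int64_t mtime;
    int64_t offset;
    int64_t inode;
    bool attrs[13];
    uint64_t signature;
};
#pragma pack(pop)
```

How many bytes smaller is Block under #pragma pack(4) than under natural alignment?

natural layout:
  blocks at 0 (size 8, align 8) → ends 8
  version at 8 (size 2, align 2) → ends 10
  pad 2 to align 4 for crc
  crc at 12 (size 4, align 4) → ends 16
  n_entries at 16 (size 2, align 2) → ends 18
  pad 6 to align 8 for mtime
  mtime at 24 (size 8, align 8) → ends 32
  offset at 32 (size 8, align 8) → ends 40
  inode at 40 (size 8, align 8) → ends 48
  attrs at 48 (size 13, align 1) → ends 61
  pad 3 to align 8 for signature
  signature at 64 (size 8, align 8) → ends 72
  total 72 bytes, alignment 8
packed(4) layout:
  blocks at 0 (size 8, align 4) → ends 8
  version at 8 (size 2, align 2) → ends 10
  pad 2 to align 4 for crc
  crc at 12 (size 4, align 4) → ends 16
  n_entries at 16 (size 2, align 2) → ends 18
  pad 2 to align 4 for mtime
  mtime at 20 (size 8, align 4) → ends 28
  offset at 28 (size 8, align 4) → ends 36
  inode at 36 (size 8, align 4) → ends 44
  attrs at 44 (size 13, align 1) → ends 57
  pad 3 to align 4 for signature
  signature at 60 (size 8, align 4) → ends 68
  total 68 bytes, alignment 4
72 − 68 = 4

4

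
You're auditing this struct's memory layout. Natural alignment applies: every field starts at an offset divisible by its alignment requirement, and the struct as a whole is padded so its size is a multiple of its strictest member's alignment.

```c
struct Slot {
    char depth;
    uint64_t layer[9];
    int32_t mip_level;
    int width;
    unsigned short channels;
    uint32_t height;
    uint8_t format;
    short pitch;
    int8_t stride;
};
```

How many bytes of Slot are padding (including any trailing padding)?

depth at 0 (size 1, align 1) → ends 1
pad 7 to align 8 for layer
layer at 8 (size 72, align 8) → ends 80
mip_level at 80 (size 4, align 4) → ends 84
width at 84 (size 4, align 4) → ends 88
channels at 88 (size 2, align 2) → ends 90
pad 2 to align 4 for height
height at 92 (size 4, align 4) → ends 96
format at 96 (size 1, align 1) → ends 97
pad 1 to align 2 for pitch
pitch at 98 (size 2, align 2) → ends 100
stride at 100 (size 1, align 1) → ends 101
tail pad 3 to reach multiple of 8
total 104 bytes, alignment 8
data bytes 91, size 104 → padding 13

13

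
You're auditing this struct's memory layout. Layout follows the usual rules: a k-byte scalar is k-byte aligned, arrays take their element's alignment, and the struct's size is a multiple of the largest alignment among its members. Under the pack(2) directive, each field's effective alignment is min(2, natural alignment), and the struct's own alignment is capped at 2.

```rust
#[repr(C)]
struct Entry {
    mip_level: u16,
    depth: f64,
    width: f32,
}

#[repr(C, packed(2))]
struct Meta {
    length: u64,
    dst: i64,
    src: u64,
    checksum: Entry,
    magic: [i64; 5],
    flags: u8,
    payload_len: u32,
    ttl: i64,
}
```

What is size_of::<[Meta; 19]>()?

1938

Entry: 0..2  mip_level  (2B, 2-aligned); 2..8  -- padding (6B); 8..16  depth  (8B, 8-aligned); 16..20  width  (4B, 4-aligned); 20..24  -- tail padding (4B); sizeof = 24, alignof = 8
0..8  length  (8B, 2-aligned)
8..16  dst  (8B, 2-aligned)
16..24  src  (8B, 2-aligned)
24..48  checksum  (24B, 2-aligned)
48..88  magic  (40B, 2-aligned)
88..89  flags  (1B, 1-aligned)
89..90  -- padding (1B)
90..94  payload_len  (4B, 2-aligned)
94..102  ttl  (8B, 2-aligned)
sizeof = 102, alignof = 2
array of 19: 19 × 102 = 1938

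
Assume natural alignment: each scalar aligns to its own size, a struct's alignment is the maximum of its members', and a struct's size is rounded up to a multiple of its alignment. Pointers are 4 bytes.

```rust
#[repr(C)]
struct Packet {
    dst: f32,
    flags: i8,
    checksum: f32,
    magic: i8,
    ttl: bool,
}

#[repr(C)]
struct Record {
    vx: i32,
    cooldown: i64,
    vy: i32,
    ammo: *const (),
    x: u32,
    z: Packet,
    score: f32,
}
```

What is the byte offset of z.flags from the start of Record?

32

Packet: 0..4  dst  (4B, 4-aligned); 4..5  flags  (1B, 1-aligned); 5..8  -- padding (3B); 8..12  checksum  (4B, 4-aligned); 12..13  magic  (1B, 1-aligned); 13..14  ttl  (1B, 1-aligned); 14..16  -- tail padding (2B); sizeof = 16, alignof = 4
0..4  vx  (4B, 4-aligned)
4..8  -- padding (4B)
8..16  cooldown  (8B, 8-aligned)
16..20  vy  (4B, 4-aligned)
20..24  ammo  (4B, 4-aligned)
24..28  x  (4B, 4-aligned)
28..44  z  (16B, 4-aligned)
within Packet: flags at 4
28 + 4 = 32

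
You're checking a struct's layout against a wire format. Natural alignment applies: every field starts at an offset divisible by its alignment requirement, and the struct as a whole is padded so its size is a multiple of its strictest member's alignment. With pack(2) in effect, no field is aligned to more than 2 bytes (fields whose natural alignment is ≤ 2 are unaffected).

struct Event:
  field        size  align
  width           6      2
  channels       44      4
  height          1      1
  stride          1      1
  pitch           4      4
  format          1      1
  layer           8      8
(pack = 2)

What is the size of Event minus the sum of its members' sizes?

1

width at 0 (size 6, align 2) → ends 6
channels at 6 (size 44, align 2) → ends 50
height at 50 (size 1, align 1) → ends 51
stride at 51 (size 1, align 1) → ends 52
pitch at 52 (size 4, align 2) → ends 56
format at 56 (size 1, align 1) → ends 57
pad 1 to align 2 for layer
layer at 58 (size 8, align 2) → ends 66
total 66 bytes, alignment 2
data bytes 65, size 66 → padding 1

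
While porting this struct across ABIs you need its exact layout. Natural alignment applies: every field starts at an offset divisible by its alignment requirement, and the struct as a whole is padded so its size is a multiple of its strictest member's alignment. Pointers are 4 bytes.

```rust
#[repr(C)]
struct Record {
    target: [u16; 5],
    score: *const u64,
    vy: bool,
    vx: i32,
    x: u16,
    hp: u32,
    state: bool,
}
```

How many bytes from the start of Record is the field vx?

@0: target [10B, align 2] → 10
+2 pad (align 4)
@12: score [4B, align 4] → 16
@16: vy [1B, align 1] → 17
+3 pad (align 4)
@20: vx [4B, align 4] → 24

20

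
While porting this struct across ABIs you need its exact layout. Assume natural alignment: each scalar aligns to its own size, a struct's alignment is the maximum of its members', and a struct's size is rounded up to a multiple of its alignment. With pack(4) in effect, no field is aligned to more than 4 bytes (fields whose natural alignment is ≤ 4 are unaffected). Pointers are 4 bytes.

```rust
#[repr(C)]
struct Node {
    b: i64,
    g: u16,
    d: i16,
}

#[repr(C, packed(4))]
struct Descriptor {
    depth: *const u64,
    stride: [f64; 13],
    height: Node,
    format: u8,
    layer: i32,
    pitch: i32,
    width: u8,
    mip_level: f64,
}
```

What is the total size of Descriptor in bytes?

148

Node: 0..8  b  (8B, 8-aligned); 8..10  g  (2B, 2-aligned); 10..12  d  (2B, 2-aligned); 12..16  -- tail padding (4B); sizeof = 16, alignof = 8
0..4  depth  (4B, 4-aligned)
4..108  stride  (104B, 4-aligned)
108..124  height  (16B, 4-aligned)
124..125  format  (1B, 1-aligned)
125..128  -- padding (3B)
128..132  layer  (4B, 4-aligned)
132..136  pitch  (4B, 4-aligned)
136..137  width  (1B, 1-aligned)
137..140  -- padding (3B)
140..148  mip_level  (8B, 4-aligned)
sizeof = 148, alignof = 4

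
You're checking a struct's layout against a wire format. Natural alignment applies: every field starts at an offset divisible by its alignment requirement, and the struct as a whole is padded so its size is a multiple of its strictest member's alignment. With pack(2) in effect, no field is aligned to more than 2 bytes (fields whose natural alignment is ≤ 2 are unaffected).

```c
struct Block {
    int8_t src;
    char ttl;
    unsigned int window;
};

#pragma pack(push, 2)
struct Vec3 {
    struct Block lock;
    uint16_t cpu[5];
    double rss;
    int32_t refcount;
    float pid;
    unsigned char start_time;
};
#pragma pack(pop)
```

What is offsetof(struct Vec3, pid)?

Block: 0..1  src  (1B, 1-aligned); 1..2  ttl  (1B, 1-aligned); 2..4  -- padding (2B); 4..8  window  (4B, 4-aligned); sizeof = 8, alignof = 4
0..8  lock  (8B, 2-aligned)
8..18  cpu  (10B, 2-aligned)
18..26  rss  (8B, 2-aligned)
26..30  refcount  (4B, 2-aligned)
30..34  pid  (4B, 2-aligned)

30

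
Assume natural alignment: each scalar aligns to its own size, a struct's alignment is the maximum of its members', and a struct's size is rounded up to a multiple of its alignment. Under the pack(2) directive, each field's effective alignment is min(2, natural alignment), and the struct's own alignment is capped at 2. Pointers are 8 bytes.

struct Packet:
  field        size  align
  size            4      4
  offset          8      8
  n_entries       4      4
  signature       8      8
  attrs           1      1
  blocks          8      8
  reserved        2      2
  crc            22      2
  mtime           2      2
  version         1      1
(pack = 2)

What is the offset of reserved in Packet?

size at 0 (size 4, align 2) → ends 4
offset at 4 (size 8, align 2) → ends 12
n_entries at 12 (size 4, align 2) → ends 16
signature at 16 (size 8, align 2) → ends 24
attrs at 24 (size 1, align 1) → ends 25
pad 1 to align 2 for blocks
blocks at 26 (size 8, align 2) → ends 34
reserved at 34 (size 2, align 2) → ends 36

34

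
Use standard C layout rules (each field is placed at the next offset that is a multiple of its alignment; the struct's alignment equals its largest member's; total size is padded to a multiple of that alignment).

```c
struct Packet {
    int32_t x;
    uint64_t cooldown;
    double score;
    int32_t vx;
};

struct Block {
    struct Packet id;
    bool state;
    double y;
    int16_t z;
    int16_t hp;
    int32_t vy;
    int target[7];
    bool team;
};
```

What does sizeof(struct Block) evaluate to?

Packet: @0: x [4B, align 4] → 4; +4 pad (align 8); @8: cooldown [8B, align 8] → 16; @16: score [8B, align 8] → 24; @24: vx [4B, align 4] → 28; +4 tail pad (align 8); size 32, align 8
@0: id [32B, align 8] → 32
@32: state [1B, align 1] → 33
+7 pad (align 8)
@40: y [8B, align 8] → 48
@48: z [2B, align 2] → 50
@50: hp [2B, align 2] → 52
@52: vy [4B, align 4] → 56
@56: target [28B, align 4] → 84
@84: team [1B, align 1] → 85
+3 tail pad (align 8)
size 88, align 8

88 bytes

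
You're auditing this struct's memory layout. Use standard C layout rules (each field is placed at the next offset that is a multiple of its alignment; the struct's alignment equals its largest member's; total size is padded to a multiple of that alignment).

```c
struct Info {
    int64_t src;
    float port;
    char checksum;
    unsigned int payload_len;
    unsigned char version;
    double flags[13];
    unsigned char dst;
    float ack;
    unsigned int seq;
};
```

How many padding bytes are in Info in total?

13

@0: src [8B, align 8] → 8
@8: port [4B, align 4] → 12
@12: checksum [1B, align 1] → 13
+3 pad (align 4)
@16: payload_len [4B, align 4] → 20
@20: version [1B, align 1] → 21
+3 pad (align 8)
@24: flags [104B, align 8] → 128
@128: dst [1B, align 1] → 129
+3 pad (align 4)
@132: ack [4B, align 4] → 136
@136: seq [4B, align 4] → 140
+4 tail pad (align 8)
size 144, align 8
data bytes 131, size 144 → padding 13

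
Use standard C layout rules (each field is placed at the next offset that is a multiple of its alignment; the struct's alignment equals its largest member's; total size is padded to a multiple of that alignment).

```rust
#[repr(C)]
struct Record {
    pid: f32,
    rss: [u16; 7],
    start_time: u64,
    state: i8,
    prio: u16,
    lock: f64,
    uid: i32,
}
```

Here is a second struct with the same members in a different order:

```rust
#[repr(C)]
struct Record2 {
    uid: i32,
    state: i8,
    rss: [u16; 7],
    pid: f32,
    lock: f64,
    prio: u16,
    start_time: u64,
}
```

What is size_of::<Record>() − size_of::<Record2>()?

@0: pid [4B, align 4] → 4
@4: rss [14B, align 2] → 18
+6 pad (align 8)
@24: start_time [8B, align 8] → 32
@32: state [1B, align 1] → 33
+1 pad (align 2)
@34: prio [2B, align 2] → 36
+4 pad (align 8)
@40: lock [8B, align 8] → 48
@48: uid [4B, align 4] → 52
+4 tail pad (align 8)
size 56, align 8
— Record2 —
@0: uid [4B, align 4] → 4
@4: state [1B, align 1] → 5
+1 pad (align 2)
@6: rss [14B, align 2] → 20
@20: pid [4B, align 4] → 24
@24: lock [8B, align 8] → 32
@32: prio [2B, align 2] → 34
+6 pad (align 8)
@40: start_time [8B, align 8] → 48
size 48, align 8
56 − 48 = 8

8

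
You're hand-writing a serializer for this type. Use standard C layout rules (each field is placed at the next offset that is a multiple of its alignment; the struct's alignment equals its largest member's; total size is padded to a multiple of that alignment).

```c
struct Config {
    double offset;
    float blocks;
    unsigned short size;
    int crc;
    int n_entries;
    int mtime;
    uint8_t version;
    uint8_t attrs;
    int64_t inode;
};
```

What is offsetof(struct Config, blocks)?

8

offset at 0 (size 8, align 8) → ends 8
blocks at 8 (size 4, align 4) → ends 12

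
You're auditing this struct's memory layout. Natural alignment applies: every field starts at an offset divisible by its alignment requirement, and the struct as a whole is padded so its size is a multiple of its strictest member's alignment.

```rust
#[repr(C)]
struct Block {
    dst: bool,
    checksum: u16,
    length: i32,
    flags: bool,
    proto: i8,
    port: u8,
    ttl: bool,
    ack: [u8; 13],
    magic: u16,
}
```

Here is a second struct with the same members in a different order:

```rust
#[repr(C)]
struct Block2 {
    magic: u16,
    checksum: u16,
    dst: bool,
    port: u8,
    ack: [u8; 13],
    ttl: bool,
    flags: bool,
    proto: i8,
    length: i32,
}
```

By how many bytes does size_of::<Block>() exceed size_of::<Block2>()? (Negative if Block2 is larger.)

0..1  dst  (1B, 1-aligned)
1..2  -- padding (1B)
2..4  checksum  (2B, 2-aligned)
4..8  length  (4B, 4-aligned)
8..9  flags  (1B, 1-aligned)
9..10  proto  (1B, 1-aligned)
10..11  port  (1B, 1-aligned)
11..12  ttl  (1B, 1-aligned)
12..25  ack  (13B, 1-aligned)
25..26  -- padding (1B)
26..28  magic  (2B, 2-aligned)
sizeof = 28, alignof = 4
— Block2 —
0..2  magic  (2B, 2-aligned)
2..4  checksum  (2B, 2-aligned)
4..5  dst  (1B, 1-aligned)
5..6  port  (1B, 1-aligned)
6..19  ack  (13B, 1-aligned)
19..20  ttl  (1B, 1-aligned)
20..21  flags  (1B, 1-aligned)
21..22  proto  (1B, 1-aligned)
22..24  -- padding (2B)
24..28  length  (4B, 4-aligned)
sizeof = 28, alignof = 4
28 − 28 = 0

0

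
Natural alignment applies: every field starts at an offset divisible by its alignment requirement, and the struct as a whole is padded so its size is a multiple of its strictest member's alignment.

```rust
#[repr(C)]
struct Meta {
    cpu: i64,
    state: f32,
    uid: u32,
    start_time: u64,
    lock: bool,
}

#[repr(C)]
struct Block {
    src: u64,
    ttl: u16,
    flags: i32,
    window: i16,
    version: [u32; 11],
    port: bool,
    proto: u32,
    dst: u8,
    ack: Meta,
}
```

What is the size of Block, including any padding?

112

Meta: 0..8  cpu  (8B, 8-aligned); 8..12  state  (4B, 4-aligned); 12..16  uid  (4B, 4-aligned); 16..24  start_time  (8B, 8-aligned); 24..25  lock  (1B, 1-aligned); 25..32  -- tail padding (7B); sizeof = 32, alignof = 8
0..8  src  (8B, 8-aligned)
8..10  ttl  (2B, 2-aligned)
10..12  -- padding (2B)
12..16  flags  (4B, 4-aligned)
16..18  window  (2B, 2-aligned)
18..20  -- padding (2B)
20..64  version  (44B, 4-aligned)
64..65  port  (1B, 1-aligned)
65..68  -- padding (3B)
68..72  proto  (4B, 4-aligned)
72..73  dst  (1B, 1-aligned)
73..80  -- padding (7B)
80..112  ack  (32B, 8-aligned)
sizeof = 112, alignof = 8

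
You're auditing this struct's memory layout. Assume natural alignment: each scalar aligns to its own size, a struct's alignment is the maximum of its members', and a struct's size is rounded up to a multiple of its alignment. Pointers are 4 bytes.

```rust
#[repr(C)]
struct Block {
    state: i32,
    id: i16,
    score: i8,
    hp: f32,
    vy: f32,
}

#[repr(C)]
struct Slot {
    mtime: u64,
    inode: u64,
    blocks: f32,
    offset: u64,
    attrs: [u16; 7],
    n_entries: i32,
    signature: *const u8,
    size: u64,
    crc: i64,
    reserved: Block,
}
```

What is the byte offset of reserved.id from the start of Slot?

76

Block: 0..4  state  (4B, 4-aligned); 4..6  id  (2B, 2-aligned); 6..7  score  (1B, 1-aligned); 7..8  -- padding (1B); 8..12  hp  (4B, 4-aligned); 12..16  vy  (4B, 4-aligned); sizeof = 16, alignof = 4
0..8  mtime  (8B, 8-aligned)
8..16  inode  (8B, 8-aligned)
16..20  blocks  (4B, 4-aligned)
20..24  -- padding (4B)
24..32  offset  (8B, 8-aligned)
32..46  attrs  (14B, 2-aligned)
46..48  -- padding (2B)
48..52  n_entries  (4B, 4-aligned)
52..56  signature  (4B, 4-aligned)
56..64  size  (8B, 8-aligned)
64..72  crc  (8B, 8-aligned)
72..88  reserved  (16B, 4-aligned)
within Block: id at 4
72 + 4 = 76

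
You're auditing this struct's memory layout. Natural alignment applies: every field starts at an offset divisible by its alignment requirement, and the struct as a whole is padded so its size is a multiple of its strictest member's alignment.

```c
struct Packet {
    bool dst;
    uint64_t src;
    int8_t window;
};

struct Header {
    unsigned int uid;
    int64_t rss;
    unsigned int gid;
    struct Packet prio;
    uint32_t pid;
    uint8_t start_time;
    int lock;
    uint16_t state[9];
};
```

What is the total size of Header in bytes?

80 bytes

Packet: dst at 0 (size 1, align 1) → ends 1; pad 7 to align 8 for src; src at 8 (size 8, align 8) → ends 16; window at 16 (size 1, align 1) → ends 17; tail pad 7 to reach multiple of 8; total 24 bytes, alignment 8
uid at 0 (size 4, align 4) → ends 4
pad 4 to align 8 for rss
rss at 8 (size 8, align 8) → ends 16
gid at 16 (size 4, align 4) → ends 20
pad 4 to align 8 for prio
prio at 24 (size 24, align 8) → ends 48
pid at 48 (size 4, align 4) → ends 52
start_time at 52 (size 1, align 1) → ends 53
pad 3 to align 4 for lock
lock at 56 (size 4, align 4) → ends 60
state at 60 (size 18, align 2) → ends 78
tail pad 2 to reach multiple of 8
total 80 bytes, alignment 8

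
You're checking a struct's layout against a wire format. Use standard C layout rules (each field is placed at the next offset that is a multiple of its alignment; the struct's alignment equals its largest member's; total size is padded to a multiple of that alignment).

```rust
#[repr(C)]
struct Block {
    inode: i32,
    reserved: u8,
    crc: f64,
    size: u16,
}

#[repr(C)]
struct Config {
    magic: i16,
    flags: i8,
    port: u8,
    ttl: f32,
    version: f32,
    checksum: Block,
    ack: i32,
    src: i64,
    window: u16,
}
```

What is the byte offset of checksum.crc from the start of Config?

Block: 0..4  inode  (4B, 4-aligned); 4..5  reserved  (1B, 1-aligned); 5..8  -- padding (3B); 8..16  crc  (8B, 8-aligned); 16..18  size  (2B, 2-aligned); 18..24  -- tail padding (6B); sizeof = 24, alignof = 8
0..2  magic  (2B, 2-aligned)
2..3  flags  (1B, 1-aligned)
3..4  port  (1B, 1-aligned)
4..8  ttl  (4B, 4-aligned)
8..12  version  (4B, 4-aligned)
12..16  -- padding (4B)
16..40  checksum  (24B, 8-aligned)
within Block: crc at 8
16 + 8 = 24

24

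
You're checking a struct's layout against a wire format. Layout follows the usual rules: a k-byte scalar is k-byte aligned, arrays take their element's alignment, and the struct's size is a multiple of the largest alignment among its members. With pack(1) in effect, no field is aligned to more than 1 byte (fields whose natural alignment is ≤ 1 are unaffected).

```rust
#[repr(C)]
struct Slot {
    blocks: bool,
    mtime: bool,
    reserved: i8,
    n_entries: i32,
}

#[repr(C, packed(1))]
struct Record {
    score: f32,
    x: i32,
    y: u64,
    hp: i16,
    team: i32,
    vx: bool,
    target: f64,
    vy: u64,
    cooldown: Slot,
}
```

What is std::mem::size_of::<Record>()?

47

Slot: blocks at 0 (size 1, align 1) → ends 1; mtime at 1 (size 1, align 1) → ends 2; reserved at 2 (size 1, align 1) → ends 3; pad 1 to align 4 for n_entries; n_entries at 4 (size 4, align 4) → ends 8; total 8 bytes, alignment 4
score at 0 (size 4, align 1) → ends 4
x at 4 (size 4, align 1) → ends 8
y at 8 (size 8, align 1) → ends 16
hp at 16 (size 2, align 1) → ends 18
team at 18 (size 4, align 1) → ends 22
vx at 22 (size 1, align 1) → ends 23
target at 23 (size 8, align 1) → ends 31
vy at 31 (size 8, align 1) → ends 39
cooldown at 39 (size 8, align 1) → ends 47
total 47 bytes, alignment 1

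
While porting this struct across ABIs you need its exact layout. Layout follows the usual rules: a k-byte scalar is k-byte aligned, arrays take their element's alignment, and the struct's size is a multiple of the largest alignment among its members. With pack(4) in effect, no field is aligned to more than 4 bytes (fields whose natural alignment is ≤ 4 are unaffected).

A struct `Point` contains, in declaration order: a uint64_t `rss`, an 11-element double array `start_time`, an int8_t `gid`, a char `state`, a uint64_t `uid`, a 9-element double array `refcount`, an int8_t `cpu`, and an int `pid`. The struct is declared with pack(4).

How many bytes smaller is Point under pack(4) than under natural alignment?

4

natural layout:
  rss at 0 (size 8, align 8) → ends 8
  start_time at 8 (size 88, align 8) → ends 96
  gid at 96 (size 1, align 1) → ends 97
  state at 97 (size 1, align 1) → ends 98
  pad 6 to align 8 for uid
  uid at 104 (size 8, align 8) → ends 112
  refcount at 112 (size 72, align 8) → ends 184
  cpu at 184 (size 1, align 1) → ends 185
  pad 3 to align 4 for pid
  pid at 188 (size 4, align 4) → ends 192
  total 192 bytes, alignment 8
packed(4) layout:
  rss at 0 (size 8, align 4) → ends 8
  start_time at 8 (size 88, align 4) → ends 96
  gid at 96 (size 1, align 1) → ends 97
  state at 97 (size 1, align 1) → ends 98
  pad 2 to align 4 for uid
  uid at 100 (size 8, align 4) → ends 108
  refcount at 108 (size 72, align 4) → ends 180
  cpu at 180 (size 1, align 1) → ends 181
  pad 3 to align 4 for pid
  pid at 184 (size 4, align 4) → ends 188
  total 188 bytes, alignment 4
192 − 188 = 4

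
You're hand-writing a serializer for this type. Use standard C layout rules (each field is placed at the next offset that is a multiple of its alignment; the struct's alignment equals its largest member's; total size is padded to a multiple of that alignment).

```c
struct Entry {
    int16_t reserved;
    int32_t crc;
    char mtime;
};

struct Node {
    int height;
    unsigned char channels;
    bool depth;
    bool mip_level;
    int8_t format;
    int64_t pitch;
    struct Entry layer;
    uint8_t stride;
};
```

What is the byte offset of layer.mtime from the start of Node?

24

Entry: 0..2  reserved  (2B, 2-aligned); 2..4  -- padding (2B); 4..8  crc  (4B, 4-aligned); 8..9  mtime  (1B, 1-aligned); 9..12  -- tail padding (3B); sizeof = 12, alignof = 4
0..4  height  (4B, 4-aligned)
4..5  channels  (1B, 1-aligned)
5..6  depth  (1B, 1-aligned)
6..7  mip_level  (1B, 1-aligned)
7..8  format  (1B, 1-aligned)
8..16  pitch  (8B, 8-aligned)
16..28  layer  (12B, 4-aligned)
within Entry: mtime at 8
16 + 8 = 24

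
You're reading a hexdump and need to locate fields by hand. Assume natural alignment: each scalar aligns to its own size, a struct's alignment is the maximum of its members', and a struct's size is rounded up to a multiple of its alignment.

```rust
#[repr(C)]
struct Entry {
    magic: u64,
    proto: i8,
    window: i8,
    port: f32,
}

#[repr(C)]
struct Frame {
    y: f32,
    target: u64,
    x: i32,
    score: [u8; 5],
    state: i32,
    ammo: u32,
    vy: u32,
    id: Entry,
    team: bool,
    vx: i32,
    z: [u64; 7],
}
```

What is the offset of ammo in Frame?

Entry: magic at 0 (size 8, align 8) → ends 8; proto at 8 (size 1, align 1) → ends 9; window at 9 (size 1, align 1) → ends 10; pad 2 to align 4 for port; port at 12 (size 4, align 4) → ends 16; total 16 bytes, alignment 8
y at 0 (size 4, align 4) → ends 4
pad 4 to align 8 for target
target at 8 (size 8, align 8) → ends 16
x at 16 (size 4, align 4) → ends 20
score at 20 (size 5, align 1) → ends 25
pad 3 to align 4 for state
state at 28 (size 4, align 4) → ends 32
ammo at 32 (size 4, align 4) → ends 36

32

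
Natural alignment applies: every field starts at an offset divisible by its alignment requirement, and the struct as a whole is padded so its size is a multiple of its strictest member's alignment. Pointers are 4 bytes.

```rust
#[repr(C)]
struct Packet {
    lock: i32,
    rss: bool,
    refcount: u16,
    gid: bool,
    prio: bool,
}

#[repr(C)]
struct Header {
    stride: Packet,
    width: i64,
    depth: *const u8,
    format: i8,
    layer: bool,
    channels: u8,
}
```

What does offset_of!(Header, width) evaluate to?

Packet: 0..4  lock  (4B, 4-aligned); 4..5  rss  (1B, 1-aligned); 5..6  -- padding (1B); 6..8  refcount  (2B, 2-aligned); 8..9  gid  (1B, 1-aligned); 9..10  prio  (1B, 1-aligned); 10..12  -- tail padding (2B); sizeof = 12, alignof = 4
0..12  stride  (12B, 4-aligned)
12..16  -- padding (4B)
16..24  width  (8B, 8-aligned)

16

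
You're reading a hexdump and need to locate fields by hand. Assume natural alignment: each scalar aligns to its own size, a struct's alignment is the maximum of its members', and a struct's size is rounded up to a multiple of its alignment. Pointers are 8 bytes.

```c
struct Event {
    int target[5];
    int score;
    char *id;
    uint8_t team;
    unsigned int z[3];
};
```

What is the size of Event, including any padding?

48 bytes

target at 0 (size 20, align 4) → ends 20
score at 20 (size 4, align 4) → ends 24
id at 24 (size 8, align 8) → ends 32
team at 32 (size 1, align 1) → ends 33
pad 3 to align 4 for z
z at 36 (size 12, align 4) → ends 48
total 48 bytes, alignment 8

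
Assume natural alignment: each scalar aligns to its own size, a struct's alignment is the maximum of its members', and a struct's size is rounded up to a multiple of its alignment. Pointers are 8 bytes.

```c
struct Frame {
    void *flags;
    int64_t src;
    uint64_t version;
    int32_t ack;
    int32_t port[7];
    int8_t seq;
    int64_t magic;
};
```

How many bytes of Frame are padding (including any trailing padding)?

7

flags at 0 (size 8, align 8) → ends 8
src at 8 (size 8, align 8) → ends 16
version at 16 (size 8, align 8) → ends 24
ack at 24 (size 4, align 4) → ends 28
port at 28 (size 28, align 4) → ends 56
seq at 56 (size 1, align 1) → ends 57
pad 7 to align 8 for magic
magic at 64 (size 8, align 8) → ends 72
total 72 bytes, alignment 8
data bytes 65, size 72 → padding 7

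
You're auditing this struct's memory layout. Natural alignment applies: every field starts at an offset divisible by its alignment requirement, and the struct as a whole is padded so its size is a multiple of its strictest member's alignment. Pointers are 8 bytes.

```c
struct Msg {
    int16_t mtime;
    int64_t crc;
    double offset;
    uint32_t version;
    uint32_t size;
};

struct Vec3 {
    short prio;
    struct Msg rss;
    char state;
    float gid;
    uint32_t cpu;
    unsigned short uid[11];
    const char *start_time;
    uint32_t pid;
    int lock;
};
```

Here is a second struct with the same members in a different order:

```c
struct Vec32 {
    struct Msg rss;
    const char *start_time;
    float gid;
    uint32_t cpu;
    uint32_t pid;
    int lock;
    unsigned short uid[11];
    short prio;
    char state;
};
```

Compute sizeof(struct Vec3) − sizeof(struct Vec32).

8

Msg: mtime at 0 (size 2, align 2) → ends 2; pad 6 to align 8 for crc; crc at 8 (size 8, align 8) → ends 16; offset at 16 (size 8, align 8) → ends 24; version at 24 (size 4, align 4) → ends 28; size at 28 (size 4, align 4) → ends 32; total 32 bytes, alignment 8
prio at 0 (size 2, align 2) → ends 2
pad 6 to align 8 for rss
rss at 8 (size 32, align 8) → ends 40
state at 40 (size 1, align 1) → ends 41
pad 3 to align 4 for gid
gid at 44 (size 4, align 4) → ends 48
cpu at 48 (size 4, align 4) → ends 52
uid at 52 (size 22, align 2) → ends 74
pad 6 to align 8 for start_time
start_time at 80 (size 8, align 8) → ends 88
pid at 88 (size 4, align 4) → ends 92
lock at 92 (size 4, align 4) → ends 96
total 96 bytes, alignment 8
— Vec32 —
rss at 0 (size 32, align 8) → ends 32
start_time at 32 (size 8, align 8) → ends 40
gid at 40 (size 4, align 4) → ends 44
cpu at 44 (size 4, align 4) → ends 48
pid at 48 (size 4, align 4) → ends 52
lock at 52 (size 4, align 4) → ends 56
uid at 56 (size 22, align 2) → ends 78
prio at 78 (size 2, align 2) → ends 80
state at 80 (size 1, align 1) → ends 81
tail pad 7 to reach multiple of 8
total 88 bytes, alignment 8
96 − 88 = 8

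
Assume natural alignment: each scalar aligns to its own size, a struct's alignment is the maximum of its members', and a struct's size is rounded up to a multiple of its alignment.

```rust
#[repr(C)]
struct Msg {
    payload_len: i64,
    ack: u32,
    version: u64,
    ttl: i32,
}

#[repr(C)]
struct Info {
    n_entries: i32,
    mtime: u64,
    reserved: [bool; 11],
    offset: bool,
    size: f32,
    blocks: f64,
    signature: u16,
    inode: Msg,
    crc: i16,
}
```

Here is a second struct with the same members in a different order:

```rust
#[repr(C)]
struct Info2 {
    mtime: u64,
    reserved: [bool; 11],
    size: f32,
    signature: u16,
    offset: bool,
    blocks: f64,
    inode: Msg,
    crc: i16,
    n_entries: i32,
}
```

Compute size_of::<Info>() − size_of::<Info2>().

Msg: payload_len at 0 (size 8, align 8) → ends 8; ack at 8 (size 4, align 4) → ends 12; pad 4 to align 8 for version; version at 16 (size 8, align 8) → ends 24; ttl at 24 (size 4, align 4) → ends 28; tail pad 4 to reach multiple of 8; total 32 bytes, alignment 8
n_entries at 0 (size 4, align 4) → ends 4
pad 4 to align 8 for mtime
mtime at 8 (size 8, align 8) → ends 16
reserved at 16 (size 11, align 1) → ends 27
offset at 27 (size 1, align 1) → ends 28
size at 28 (size 4, align 4) → ends 32
blocks at 32 (size 8, align 8) → ends 40
signature at 40 (size 2, align 2) → ends 42
pad 6 to align 8 for inode
inode at 48 (size 32, align 8) → ends 80
crc at 80 (size 2, align 2) → ends 82
tail pad 6 to reach multiple of 8
total 88 bytes, alignment 8
— Info2 —
mtime at 0 (size 8, align 8) → ends 8
reserved at 8 (size 11, align 1) → ends 19
pad 1 to align 4 for size
size at 20 (size 4, align 4) → ends 24
signature at 24 (size 2, align 2) → ends 26
offset at 26 (size 1, align 1) → ends 27
pad 5 to align 8 for blocks
blocks at 32 (size 8, align 8) → ends 40
inode at 40 (size 32, align 8) → ends 72
crc at 72 (size 2, align 2) → ends 74
pad 2 to align 4 for n_entries
n_entries at 76 (size 4, align 4) → ends 80
total 80 bytes, alignment 8
88 − 80 = 8

8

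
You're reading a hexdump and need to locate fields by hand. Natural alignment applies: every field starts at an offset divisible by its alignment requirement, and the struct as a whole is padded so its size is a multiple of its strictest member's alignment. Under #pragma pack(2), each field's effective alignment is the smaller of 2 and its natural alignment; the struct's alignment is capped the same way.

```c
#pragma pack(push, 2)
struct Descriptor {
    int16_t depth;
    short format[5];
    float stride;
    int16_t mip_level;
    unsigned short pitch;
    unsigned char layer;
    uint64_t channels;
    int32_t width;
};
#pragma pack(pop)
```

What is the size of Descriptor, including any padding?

depth at 0 (size 2, align 2) → ends 2
format at 2 (size 10, align 2) → ends 12
stride at 12 (size 4, align 2) → ends 16
mip_level at 16 (size 2, align 2) → ends 18
pitch at 18 (size 2, align 2) → ends 20
layer at 20 (size 1, align 1) → ends 21
pad 1 to align 2 for channels
channels at 22 (size 8, align 2) → ends 30
width at 30 (size 4, align 2) → ends 34
total 34 bytes, alignment 2

34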